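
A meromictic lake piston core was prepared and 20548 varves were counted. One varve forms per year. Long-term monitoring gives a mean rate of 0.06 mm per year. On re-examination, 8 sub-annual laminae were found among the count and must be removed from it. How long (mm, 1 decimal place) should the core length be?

After corrections the count is 20548 − 8 = 20540 varves.
Length ≈ 0.06 × 20540 = 1232.4 mm.

1232.4 mm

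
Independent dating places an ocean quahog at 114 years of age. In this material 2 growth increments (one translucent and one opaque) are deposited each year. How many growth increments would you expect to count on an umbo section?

With 2 growth increments per year, 114 years would produce 114 × 2 = 228 growth increments.
So 228 growth increments should be present.

228 growth increments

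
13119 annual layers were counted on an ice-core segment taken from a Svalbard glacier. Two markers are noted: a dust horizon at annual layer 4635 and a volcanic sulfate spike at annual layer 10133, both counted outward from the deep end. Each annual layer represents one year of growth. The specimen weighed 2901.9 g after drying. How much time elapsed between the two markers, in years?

5498 yr

10133 − 4635 = 5498 annual layers lie between the two events.
At one annual layer per year, 5498 years elapsed between them.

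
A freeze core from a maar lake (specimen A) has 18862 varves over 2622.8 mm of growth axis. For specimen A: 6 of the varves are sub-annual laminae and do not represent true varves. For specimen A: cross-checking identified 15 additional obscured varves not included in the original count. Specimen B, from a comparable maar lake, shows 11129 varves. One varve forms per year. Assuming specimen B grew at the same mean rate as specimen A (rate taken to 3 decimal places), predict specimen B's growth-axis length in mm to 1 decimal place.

Specimen A: true varve count = 18862 − 6 + 15 = 18871.
A: Mean rate = 2622.8 mm / 18871 years ≈ 0.139 mm/year.
For B, 0.139 mm/year × 11129 years = 1546.9 mm.

1546.9 mm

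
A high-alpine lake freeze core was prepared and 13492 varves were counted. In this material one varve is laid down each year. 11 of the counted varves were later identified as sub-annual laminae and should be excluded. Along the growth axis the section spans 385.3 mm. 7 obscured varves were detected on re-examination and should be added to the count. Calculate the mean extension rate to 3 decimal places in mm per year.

Adjusted count: 13492 − 11 + 7 = 13488 varves.
Extension rate ≈ 385.3 / 13488 = 0.029 mm per year.

0.029 mm per year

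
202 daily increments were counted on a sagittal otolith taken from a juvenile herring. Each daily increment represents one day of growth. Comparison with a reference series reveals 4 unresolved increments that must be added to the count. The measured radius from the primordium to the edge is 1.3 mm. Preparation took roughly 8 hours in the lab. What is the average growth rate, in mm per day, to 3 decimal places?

Adjusted count: 202 + 4 = 206 daily increments.
1.3 mm over 206 days gives 1.3 / 206 ≈ 0.006 mm per day.

0.006 mm per day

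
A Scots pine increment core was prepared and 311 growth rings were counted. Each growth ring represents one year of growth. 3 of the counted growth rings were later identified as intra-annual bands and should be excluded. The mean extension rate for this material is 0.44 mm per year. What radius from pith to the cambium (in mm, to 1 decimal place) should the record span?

Correcting the raw count gives 311 − 3 = 308 true growth rings.
Predicted length = 0.44 mm/year × 308 years = 135.5 mm.

135.5 mm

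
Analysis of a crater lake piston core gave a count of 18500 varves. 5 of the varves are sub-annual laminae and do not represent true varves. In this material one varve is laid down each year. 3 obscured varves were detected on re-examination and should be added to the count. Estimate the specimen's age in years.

Correcting the raw count gives 18500 − 5 + 3 = 18498 true varves.
With a one-to-one varve periodicity this is 18498 years.

18498 years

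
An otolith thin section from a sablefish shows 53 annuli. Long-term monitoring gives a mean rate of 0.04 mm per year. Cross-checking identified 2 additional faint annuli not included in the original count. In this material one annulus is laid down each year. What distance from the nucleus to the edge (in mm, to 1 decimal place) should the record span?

2.2 mm

True annulus count = 53 + 2 = 55.
Predicted length = 0.04 mm/year × 55 years = 2.2 mm.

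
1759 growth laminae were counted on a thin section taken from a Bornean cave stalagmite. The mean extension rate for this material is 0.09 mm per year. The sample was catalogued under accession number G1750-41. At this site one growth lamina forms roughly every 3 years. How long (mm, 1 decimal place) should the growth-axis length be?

474.9 mm

At 3 years per growth lamina, 1759 × 3 = 5277 years.
Length ≈ 0.09 × 5277 = 474.9 mm.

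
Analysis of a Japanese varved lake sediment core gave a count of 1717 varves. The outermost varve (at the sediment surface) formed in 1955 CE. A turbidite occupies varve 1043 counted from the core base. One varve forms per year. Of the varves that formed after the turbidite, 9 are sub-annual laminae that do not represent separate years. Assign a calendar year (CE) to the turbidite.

The turbidite sits at varve 1043 from the core base, so 1717 − 1043 = 674 varves formed after it.
674 − 9 false = 665 true varves after the turbidite.
The varve at the sediment surface is 1955 CE, so the turbidite dates to 1955 − 665 = 1290 CE.

1290 CE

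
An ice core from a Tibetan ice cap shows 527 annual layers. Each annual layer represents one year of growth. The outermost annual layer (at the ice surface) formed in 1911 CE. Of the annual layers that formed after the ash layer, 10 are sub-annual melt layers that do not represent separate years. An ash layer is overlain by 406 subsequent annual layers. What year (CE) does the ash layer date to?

406 annual layers post-date the ash layer.
406 − 10 false = 396 true annual layers after the ash layer.
The annual layer at the ice surface is 1911 CE, so the ash layer dates to 1911 − 396 = 1515 CE.

1515 CE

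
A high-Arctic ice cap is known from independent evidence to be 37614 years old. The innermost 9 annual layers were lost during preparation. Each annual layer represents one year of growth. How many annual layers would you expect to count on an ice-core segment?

At one annual layer per year, 37614 years correspond to 37614 annual layers.
37614 − 9 missed = 37605 annual layers expected in the prepared section.

37605 annual layers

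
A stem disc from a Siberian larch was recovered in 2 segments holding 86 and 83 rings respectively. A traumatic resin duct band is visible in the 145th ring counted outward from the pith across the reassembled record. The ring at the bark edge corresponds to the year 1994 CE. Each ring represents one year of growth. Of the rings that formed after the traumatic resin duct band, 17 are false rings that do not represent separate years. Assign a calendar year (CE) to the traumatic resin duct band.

1987 CE

Total rings = 86 + 83 = 169.
169 − 145 = 24 rings lie beyond the traumatic resin duct band toward the bark edge.
Excluding 17 false rings: 24 − 17 = 7.
The ring at the bark edge is 1994 CE, so the traumatic resin duct band dates to 1994 − 7 = 1987 CE.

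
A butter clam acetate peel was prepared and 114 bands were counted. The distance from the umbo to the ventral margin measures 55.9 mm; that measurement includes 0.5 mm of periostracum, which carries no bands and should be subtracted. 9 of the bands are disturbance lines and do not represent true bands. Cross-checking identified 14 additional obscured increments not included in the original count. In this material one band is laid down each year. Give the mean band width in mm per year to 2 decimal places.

Adjusted count: 114 − 9 + 14 = 119 bands.
The growth record spans 55.9 − 0.5 = 55.4 mm.
Mean rate = 55.4 mm / 119 years ≈ 0.47 mm per year.

0.47 mm per year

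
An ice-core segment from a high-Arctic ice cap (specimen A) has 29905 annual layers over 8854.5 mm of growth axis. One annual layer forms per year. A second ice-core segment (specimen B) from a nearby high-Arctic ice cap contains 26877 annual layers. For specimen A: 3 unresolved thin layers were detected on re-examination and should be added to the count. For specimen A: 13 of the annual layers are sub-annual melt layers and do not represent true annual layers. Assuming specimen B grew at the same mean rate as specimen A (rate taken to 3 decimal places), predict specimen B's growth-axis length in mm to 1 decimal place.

7955.6 mm

Specimen A: after corrections the count is 29905 − 13 + 3 = 29895 annual layers.
A: Mean rate = 8854.5 mm / 29895 years ≈ 0.296 mm per year.
For B, 0.296 mm/year × 26877 years = 7955.6 mm.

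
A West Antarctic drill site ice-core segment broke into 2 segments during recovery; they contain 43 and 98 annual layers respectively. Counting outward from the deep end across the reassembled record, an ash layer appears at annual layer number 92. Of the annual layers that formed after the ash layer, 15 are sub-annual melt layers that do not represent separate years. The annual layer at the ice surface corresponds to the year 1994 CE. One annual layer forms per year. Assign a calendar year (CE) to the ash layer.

1960 CE

Total annual layers = 43 + 98 = 141.
141 − 92 = 49 annual layers lie beyond the ash layer toward the ice surface.
Removing the 15 false annual layers leaves 49 − 15 = 34 true annual layers beyond the ash layer.
Counting back 34 years from 1994 CE places the ash layer in 1994 − 34 = 1960 CE.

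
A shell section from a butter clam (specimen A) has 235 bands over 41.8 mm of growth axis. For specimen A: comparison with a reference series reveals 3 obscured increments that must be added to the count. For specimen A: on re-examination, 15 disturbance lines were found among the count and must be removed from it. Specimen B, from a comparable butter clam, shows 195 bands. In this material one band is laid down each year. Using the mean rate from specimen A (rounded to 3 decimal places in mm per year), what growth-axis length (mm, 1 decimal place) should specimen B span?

Specimen A: after corrections the count is 235 − 15 + 3 = 223 bands.
A: Mean rate = 41.8 mm / 223 years ≈ 0.187 mm/yr.
B's length ≈ 0.187 × 195 = 36.5 mm.

36.5 mm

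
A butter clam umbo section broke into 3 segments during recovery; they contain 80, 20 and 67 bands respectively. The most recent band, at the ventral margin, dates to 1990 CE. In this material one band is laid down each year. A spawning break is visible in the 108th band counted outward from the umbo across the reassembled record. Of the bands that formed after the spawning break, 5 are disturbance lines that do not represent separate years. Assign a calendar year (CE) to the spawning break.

1936 CE

Total bands = 80 + 20 + 67 = 167.
167 − 108 = 59 bands lie beyond the spawning break toward the ventral margin.
Removing the 5 false bands leaves 59 − 5 = 54 true bands beyond the spawning break.
Counting back 54 years from 1990 CE places the spawning break in 1990 − 54 = 1936 CE.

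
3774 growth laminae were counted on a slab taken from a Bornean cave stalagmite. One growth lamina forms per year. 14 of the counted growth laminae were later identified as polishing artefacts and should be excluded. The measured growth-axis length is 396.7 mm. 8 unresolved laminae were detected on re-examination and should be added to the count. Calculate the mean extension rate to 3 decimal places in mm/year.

0.105 mm/year

True growth lamina count = 3774 − 14 + 8 = 3768.
396.7 mm over 3768 years gives 396.7 / 3768 ≈ 0.105 mm/year.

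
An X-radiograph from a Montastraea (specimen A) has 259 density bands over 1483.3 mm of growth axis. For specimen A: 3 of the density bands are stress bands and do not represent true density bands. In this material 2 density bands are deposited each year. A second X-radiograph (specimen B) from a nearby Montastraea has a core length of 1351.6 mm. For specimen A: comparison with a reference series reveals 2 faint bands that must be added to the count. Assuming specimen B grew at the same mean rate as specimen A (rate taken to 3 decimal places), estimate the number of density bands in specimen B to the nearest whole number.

235 density bands

Specimen A: correcting the raw count gives 259 − 3 + 2 = 258 true density bands.
Specimen A: with 2 density bands per year, 258 / 2 = 129 years.
A: Mean rate = 1483.3 mm / 129 years ≈ 11.498 mm/yr.
B spans 1351.6 / 11.498 = 117.55 years; at 2 density bands per year that is 117.55 × 2 ≈ 235 density bands.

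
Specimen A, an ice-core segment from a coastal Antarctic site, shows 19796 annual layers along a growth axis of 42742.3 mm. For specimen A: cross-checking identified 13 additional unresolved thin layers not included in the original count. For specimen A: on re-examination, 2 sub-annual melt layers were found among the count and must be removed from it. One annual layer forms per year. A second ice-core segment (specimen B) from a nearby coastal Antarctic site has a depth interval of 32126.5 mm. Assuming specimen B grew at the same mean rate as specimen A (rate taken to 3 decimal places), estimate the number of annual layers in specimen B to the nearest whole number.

Specimen A: true annual layer count = 19796 − 2 + 13 = 19807.
A: Extension rate ≈ 42742.3 / 19807 = 2.158 mm/yr.
For B, 32126.5 / 2.158 = 14887.16 years ≈ 14887 annual layers.

14887 annual layers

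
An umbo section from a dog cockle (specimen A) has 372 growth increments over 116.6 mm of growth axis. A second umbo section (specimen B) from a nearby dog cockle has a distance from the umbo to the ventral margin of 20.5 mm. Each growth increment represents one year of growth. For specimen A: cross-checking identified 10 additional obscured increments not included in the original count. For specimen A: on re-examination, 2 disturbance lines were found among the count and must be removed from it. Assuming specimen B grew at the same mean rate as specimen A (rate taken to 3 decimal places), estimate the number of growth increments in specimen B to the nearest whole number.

67 growth increments

Specimen A: true growth increment count = 372 − 2 + 10 = 380.
A: Mean rate = 116.6 mm / 380 years ≈ 0.307 mm/yr.
Specimen B: 20.5 mm / 0.307 mm per year = 66.78 years ≈ 67 growth increments.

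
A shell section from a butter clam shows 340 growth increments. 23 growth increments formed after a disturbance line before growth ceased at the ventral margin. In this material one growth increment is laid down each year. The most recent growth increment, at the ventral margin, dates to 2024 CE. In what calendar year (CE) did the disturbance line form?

There are 23 growth increments younger than the disturbance line.
The growth increment at the ventral margin is 2024 CE, so the disturbance line dates to 2024 − 23 = 2001 CE.

2001 CE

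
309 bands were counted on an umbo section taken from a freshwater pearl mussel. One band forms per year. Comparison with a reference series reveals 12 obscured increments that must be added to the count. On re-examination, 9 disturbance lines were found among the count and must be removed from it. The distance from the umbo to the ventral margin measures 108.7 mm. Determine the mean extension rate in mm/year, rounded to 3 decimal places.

0.348 mm/year

Adjusted count: 309 − 9 + 12 = 312 bands.
Mean rate = 108.7 mm / 312 years ≈ 0.348 mm/year.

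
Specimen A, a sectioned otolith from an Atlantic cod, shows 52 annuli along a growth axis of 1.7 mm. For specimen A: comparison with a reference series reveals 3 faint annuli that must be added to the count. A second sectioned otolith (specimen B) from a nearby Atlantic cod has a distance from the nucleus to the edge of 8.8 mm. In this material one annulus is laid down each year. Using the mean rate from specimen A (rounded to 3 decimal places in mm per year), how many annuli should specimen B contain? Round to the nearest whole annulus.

Specimen A: adjusted count: 52 + 3 = 55 annuli.
A: Extension rate ≈ 1.7 / 55 = 0.031 mm per year.
For B, 8.8 / 0.031 = 283.87 years ≈ 284 annuli.

284 annuli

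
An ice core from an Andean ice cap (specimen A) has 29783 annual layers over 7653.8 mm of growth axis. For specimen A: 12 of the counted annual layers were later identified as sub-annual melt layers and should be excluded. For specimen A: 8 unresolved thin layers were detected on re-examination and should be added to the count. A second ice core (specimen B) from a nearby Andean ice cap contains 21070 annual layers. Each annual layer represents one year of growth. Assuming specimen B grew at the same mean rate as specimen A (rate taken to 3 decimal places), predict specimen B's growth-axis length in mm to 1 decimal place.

5415.0 mm

Specimen A: adjusted count: 29783 − 12 + 8 = 29779 annual layers.
A: Mean rate = 7653.8 mm / 29779 years ≈ 0.257 mm per year.
For B, 0.257 mm/year × 21070 years = 5415.0 mm.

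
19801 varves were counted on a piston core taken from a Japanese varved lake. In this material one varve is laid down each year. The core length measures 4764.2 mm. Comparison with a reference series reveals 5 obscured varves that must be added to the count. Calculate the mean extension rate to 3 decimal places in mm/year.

0.241 mm/year

After corrections the count is 19801 + 5 = 19806 varves.
4764.2 mm over 19806 years gives 4764.2 / 19806 ≈ 0.241 mm/year.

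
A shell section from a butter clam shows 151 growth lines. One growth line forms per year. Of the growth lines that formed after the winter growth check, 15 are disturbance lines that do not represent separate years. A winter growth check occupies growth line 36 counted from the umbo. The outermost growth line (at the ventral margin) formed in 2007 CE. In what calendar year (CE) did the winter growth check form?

The winter growth check sits at growth line 36 from the umbo, so 151 − 36 = 115 growth lines formed after it.
Excluding 15 false growth lines: 115 − 15 = 100.
The growth line at the ventral margin is 2007 CE, so the winter growth check dates to 2007 − 100 = 1907 CE.

1907 CE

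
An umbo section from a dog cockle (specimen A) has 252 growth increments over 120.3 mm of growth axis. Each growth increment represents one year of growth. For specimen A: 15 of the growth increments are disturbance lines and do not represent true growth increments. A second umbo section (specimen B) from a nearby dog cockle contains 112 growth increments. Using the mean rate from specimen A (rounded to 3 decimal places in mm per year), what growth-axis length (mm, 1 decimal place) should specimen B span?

Specimen A: adjusted count: 252 − 15 = 237 growth increments.
A: Mean rate = 120.3 mm / 237 years ≈ 0.508 mm per year.
For B, 0.508 mm/year × 112 years = 56.9 mm.

56.9 mm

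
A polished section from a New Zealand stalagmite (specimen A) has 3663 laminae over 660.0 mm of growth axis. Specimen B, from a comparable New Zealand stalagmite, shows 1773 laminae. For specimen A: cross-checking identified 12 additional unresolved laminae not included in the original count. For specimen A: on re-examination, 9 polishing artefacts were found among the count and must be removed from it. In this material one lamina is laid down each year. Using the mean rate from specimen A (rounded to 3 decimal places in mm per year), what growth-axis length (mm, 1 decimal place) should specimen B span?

Specimen A: correcting the raw count gives 3663 − 9 + 12 = 3666 true laminae.
A: Mean rate = 660.0 mm / 3666 years ≈ 0.180 mm per year.
B's length ≈ 0.180 × 1773 = 319.1 mm.

319.1 mm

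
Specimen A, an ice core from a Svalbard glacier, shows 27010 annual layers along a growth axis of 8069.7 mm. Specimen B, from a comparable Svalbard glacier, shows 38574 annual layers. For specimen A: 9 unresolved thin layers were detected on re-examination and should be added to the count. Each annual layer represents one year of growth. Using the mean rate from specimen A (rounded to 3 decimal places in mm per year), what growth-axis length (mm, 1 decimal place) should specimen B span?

11533.6 mm

Specimen A: after corrections the count is 27010 + 9 = 27019 annual layers.
A: Mean rate = 8069.7 mm / 27019 years ≈ 0.299 mm per year.
Length of B = 0.299 × 38574 = 11533.6 mm.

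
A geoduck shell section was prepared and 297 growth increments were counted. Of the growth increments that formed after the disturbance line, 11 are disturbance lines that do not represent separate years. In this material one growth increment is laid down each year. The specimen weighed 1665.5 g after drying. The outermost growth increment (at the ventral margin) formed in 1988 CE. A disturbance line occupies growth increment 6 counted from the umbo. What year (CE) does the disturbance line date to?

1708 CE

297 − 6 = 291 growth increments lie beyond the disturbance line toward the ventral margin.
291 − 11 false = 280 true growth increments after the disturbance line.
The growth increment at the ventral margin is 1988 CE, so the disturbance line dates to 1988 − 280 = 1708 CE.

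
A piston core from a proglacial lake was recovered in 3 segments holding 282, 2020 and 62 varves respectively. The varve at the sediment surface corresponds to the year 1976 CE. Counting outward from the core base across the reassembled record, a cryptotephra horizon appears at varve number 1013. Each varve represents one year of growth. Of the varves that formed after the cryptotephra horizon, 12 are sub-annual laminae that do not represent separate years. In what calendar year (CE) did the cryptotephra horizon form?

Total varves = 282 + 2020 + 62 = 2364.
Between varve 1013 and the sediment surface there are 2364 − 1013 = 1351 varves.
1351 − 12 false = 1339 true varves after the cryptotephra horizon.
The varve at the sediment surface is 1976 CE, so the cryptotephra horizon dates to 1976 − 1339 = 637 CE.

637 CE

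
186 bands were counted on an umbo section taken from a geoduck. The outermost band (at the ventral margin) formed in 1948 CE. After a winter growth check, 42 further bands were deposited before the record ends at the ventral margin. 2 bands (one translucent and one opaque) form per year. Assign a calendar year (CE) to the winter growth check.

42 bands formed after the winter growth check.
42 bands at 2 per year is 42 / 2 = 21 years.
The band at the ventral margin is 1948 CE, so the winter growth check dates to 1948 − 21 = 1927 CE.

1927 CE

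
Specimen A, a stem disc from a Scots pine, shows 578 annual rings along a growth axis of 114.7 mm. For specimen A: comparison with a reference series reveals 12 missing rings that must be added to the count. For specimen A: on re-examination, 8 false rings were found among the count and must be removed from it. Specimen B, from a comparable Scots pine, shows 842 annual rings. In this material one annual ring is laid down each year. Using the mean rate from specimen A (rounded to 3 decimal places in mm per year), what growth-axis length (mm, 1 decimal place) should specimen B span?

Specimen A: correcting the raw count gives 578 − 8 + 12 = 582 true annual rings.
A: Extension rate ≈ 114.7 / 582 = 0.197 mm/year.
B's length ≈ 0.197 × 842 = 165.9 mm.

165.9 mm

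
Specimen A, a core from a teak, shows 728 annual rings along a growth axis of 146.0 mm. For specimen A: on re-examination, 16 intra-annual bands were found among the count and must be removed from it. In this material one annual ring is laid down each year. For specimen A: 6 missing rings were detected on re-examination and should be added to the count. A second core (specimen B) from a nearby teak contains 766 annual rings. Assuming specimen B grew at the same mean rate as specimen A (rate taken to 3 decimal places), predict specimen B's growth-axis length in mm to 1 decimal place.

155.5 mm

Specimen A: after corrections the count is 728 − 16 + 6 = 718 annual rings.
A: Extension rate ≈ 146.0 / 718 = 0.203 mm/yr.
Length of B = 0.203 × 766 = 155.5 mm.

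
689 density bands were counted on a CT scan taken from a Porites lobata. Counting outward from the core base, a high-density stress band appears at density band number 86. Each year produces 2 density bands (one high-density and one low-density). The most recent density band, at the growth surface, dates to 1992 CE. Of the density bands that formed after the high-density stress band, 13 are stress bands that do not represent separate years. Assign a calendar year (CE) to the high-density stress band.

1697 CE

The high-density stress band sits at density band 86 from the core base, so 689 − 86 = 603 density bands formed after it.
603 − 13 false = 590 true density bands after the high-density stress band.
Dividing by 2 density bands per year: 590 / 2 = 295 years.
1992 − 295 = 1697 CE.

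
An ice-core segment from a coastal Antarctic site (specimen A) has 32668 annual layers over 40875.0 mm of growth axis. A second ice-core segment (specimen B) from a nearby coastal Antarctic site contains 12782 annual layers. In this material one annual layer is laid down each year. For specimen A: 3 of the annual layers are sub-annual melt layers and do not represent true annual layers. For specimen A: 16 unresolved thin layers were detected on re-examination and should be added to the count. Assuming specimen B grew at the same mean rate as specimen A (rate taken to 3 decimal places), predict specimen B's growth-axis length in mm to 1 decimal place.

Specimen A: true annual layer count = 32668 − 3 + 16 = 32681.
A: 40875.0 mm over 32681 years gives 40875.0 / 32681 ≈ 1.251 mm per year.
B's length ≈ 1.251 × 12782 = 15990.3 mm.

15990.3 mm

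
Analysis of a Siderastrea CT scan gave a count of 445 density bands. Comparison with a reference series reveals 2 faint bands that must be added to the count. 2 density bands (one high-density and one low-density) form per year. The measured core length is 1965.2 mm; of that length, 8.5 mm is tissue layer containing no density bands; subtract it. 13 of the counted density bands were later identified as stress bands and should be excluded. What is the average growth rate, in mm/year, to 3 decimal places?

9.017 mm/year

Correcting the raw count gives 445 − 13 + 2 = 434 true density bands.
With 2 density bands per year, 434 / 2 = 217 years.
The growth record spans 1965.2 − 8.5 = 1956.7 mm.
Mean rate = 1956.7 mm / 217 years ≈ 9.017 mm/year.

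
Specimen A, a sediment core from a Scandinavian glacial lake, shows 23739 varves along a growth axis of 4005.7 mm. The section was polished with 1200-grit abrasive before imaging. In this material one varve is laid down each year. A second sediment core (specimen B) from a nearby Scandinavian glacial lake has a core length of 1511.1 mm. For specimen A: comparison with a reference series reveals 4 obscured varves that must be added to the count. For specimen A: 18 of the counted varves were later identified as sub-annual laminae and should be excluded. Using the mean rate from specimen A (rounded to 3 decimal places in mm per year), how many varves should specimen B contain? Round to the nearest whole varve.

Specimen A: after corrections the count is 23739 − 18 + 4 = 23725 varves.
A: Extension rate ≈ 4005.7 / 23725 = 0.169 mm per year.
For B, 1511.1 / 0.169 = 8941.42 years ≈ 8941 varves.

8941 varves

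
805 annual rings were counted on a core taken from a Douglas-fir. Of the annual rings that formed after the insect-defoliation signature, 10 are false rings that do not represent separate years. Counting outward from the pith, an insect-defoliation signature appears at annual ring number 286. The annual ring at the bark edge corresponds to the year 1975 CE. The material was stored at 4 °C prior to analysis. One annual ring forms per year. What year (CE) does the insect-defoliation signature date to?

1466 CE

The insect-defoliation signature sits at annual ring 286 from the pith, so 805 − 286 = 519 annual rings formed after it.
519 − 10 false = 509 true annual rings after the insect-defoliation signature.
1975 − 509 = 1466 CE.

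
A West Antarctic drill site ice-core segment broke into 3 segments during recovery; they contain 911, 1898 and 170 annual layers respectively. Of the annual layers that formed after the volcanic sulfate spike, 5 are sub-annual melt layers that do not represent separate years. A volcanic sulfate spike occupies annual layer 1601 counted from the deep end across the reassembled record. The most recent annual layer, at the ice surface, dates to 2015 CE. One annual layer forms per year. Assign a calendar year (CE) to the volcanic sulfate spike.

Total annual layers = 911 + 1898 + 170 = 2979.
The volcanic sulfate spike sits at annual layer 1601 from the deep end, so 2979 − 1601 = 1378 annual layers formed after it.
Removing the 5 false annual layers leaves 1378 − 5 = 1373 true annual layers beyond the volcanic sulfate spike.
Counting back 1373 years from 2015 CE places the volcanic sulfate spike in 2015 − 1373 = 642 CE.

642 CE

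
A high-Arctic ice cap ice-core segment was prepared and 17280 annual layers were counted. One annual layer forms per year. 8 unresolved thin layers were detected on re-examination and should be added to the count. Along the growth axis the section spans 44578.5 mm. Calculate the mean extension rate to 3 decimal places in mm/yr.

2.579 mm/yr

Adjusted count: 17280 + 8 = 17288 annual layers.
Mean rate = 44578.5 mm / 17288 years ≈ 2.579 mm/yr.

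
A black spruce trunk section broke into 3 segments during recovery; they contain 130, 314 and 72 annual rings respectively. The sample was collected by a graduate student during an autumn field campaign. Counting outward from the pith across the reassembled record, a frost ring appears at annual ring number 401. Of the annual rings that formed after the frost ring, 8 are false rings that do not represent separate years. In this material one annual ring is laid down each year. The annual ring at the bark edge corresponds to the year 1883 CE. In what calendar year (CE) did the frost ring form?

Total annual rings = 130 + 314 + 72 = 516.
The frost ring sits at annual ring 401 from the pith, so 516 − 401 = 115 annual rings formed after it.
Removing the 8 false annual rings leaves 115 − 8 = 107 true annual rings beyond the frost ring.
1883 − 107 = 1776 CE.

1776 CE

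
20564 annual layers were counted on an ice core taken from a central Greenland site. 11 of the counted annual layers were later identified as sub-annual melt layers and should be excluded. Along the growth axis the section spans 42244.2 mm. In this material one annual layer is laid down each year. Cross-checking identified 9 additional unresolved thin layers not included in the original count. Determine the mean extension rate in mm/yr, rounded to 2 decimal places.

2.05 mm/yr

True annual layer count = 20564 − 11 + 9 = 20562.
42244.2 mm over 20562 years gives 42244.2 / 20562 ≈ 2.05 mm/yr.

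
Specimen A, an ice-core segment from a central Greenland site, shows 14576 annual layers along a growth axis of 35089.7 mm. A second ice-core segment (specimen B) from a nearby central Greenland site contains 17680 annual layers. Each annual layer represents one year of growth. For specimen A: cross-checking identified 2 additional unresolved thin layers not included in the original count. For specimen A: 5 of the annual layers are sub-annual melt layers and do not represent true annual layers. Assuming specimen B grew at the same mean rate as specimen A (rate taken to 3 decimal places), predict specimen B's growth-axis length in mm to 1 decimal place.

42573.4 mm

Specimen A: after corrections the count is 14576 − 5 + 2 = 14573 annual layers.
A: 35089.7 mm over 14573 years gives 35089.7 / 14573 ≈ 2.408 mm per year.
Length of B = 2.408 × 17680 = 42573.4 mm.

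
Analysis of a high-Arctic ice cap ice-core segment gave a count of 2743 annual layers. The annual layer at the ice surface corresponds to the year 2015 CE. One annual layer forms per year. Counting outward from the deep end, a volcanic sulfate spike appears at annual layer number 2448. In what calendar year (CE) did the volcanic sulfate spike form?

1720 CE

Between annual layer 2448 and the ice surface there are 2743 − 2448 = 295 annual layers.
2015 − 295 = 1720 CE.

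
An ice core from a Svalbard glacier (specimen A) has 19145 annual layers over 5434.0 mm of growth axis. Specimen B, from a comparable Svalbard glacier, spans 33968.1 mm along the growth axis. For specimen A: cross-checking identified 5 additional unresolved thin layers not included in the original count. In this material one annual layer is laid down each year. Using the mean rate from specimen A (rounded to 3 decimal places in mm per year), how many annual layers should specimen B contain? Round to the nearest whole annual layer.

Specimen A: after corrections the count is 19145 + 5 = 19150 annual layers.
A: 5434.0 mm over 19150 years gives 5434.0 / 19150 ≈ 0.284 mm/yr.
Specimen B: 33968.1 mm / 0.284 mm per year = 119605.99 years ≈ 119606 annual layers.

119606 annual layers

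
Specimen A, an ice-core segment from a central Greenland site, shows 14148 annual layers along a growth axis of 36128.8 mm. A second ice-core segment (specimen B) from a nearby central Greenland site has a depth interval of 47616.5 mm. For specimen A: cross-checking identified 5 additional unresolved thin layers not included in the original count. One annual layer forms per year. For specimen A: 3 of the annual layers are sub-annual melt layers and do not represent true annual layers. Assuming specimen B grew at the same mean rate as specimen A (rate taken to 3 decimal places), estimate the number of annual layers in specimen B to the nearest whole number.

18651 annual layers

Specimen A: correcting the raw count gives 14148 − 3 + 5 = 14150 true annual layers.
A: 36128.8 mm over 14150 years gives 36128.8 / 14150 ≈ 2.553 mm/yr.
Specimen B: 47616.5 mm / 2.553 mm per year = 18651.19 years ≈ 18651 annual layers.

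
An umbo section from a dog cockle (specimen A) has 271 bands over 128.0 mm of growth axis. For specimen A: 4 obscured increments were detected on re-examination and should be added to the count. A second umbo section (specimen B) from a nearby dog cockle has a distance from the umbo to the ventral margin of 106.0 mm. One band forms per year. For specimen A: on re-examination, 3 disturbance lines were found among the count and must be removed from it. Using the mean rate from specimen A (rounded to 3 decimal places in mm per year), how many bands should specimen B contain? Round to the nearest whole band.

Specimen A: true band count = 271 − 3 + 4 = 272.
A: Mean rate = 128.0 mm / 272 years ≈ 0.471 mm per year.
For B, 106.0 / 0.471 = 225.05 years ≈ 225 bands.

225 bands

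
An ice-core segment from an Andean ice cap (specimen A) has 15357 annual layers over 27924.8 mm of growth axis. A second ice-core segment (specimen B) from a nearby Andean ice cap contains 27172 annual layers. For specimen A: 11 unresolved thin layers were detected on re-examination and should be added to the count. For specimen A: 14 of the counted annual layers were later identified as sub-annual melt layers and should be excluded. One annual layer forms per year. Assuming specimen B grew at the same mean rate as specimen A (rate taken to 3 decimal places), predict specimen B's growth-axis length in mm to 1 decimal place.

Specimen A: adjusted count: 15357 − 14 + 11 = 15354 annual layers.
A: Extension rate ≈ 27924.8 / 15354 = 1.819 mm per year.
Length of B = 1.819 × 27172 = 49425.9 mm.

49425.9 mm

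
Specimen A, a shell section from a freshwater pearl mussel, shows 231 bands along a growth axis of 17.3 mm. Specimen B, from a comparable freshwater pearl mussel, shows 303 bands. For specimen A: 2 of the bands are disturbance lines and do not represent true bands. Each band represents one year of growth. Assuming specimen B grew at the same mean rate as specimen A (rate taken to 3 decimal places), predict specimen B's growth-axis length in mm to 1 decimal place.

23.0 mm

Specimen A: after corrections the count is 231 − 2 = 229 bands.
A: Extension rate ≈ 17.3 / 229 = 0.076 mm/year.
For B, 0.076 mm/year × 303 years = 23.0 mm.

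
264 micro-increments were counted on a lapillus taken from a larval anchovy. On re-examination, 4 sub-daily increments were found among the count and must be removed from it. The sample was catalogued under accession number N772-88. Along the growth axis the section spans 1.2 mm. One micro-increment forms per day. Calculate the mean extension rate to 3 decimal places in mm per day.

0.005 mm per day

Adjusted count: 264 − 4 = 260 micro-increments.
1.2 mm over 260 days gives 1.2 / 260 ≈ 0.005 mm per day.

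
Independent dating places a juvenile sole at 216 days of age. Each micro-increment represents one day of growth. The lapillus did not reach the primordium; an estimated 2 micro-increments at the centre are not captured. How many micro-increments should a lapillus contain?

At one micro-increment per day, 216 days correspond to 216 micro-increments.
216 − 2 missed = 214 micro-increments expected in the prepared section.

214 micro-increments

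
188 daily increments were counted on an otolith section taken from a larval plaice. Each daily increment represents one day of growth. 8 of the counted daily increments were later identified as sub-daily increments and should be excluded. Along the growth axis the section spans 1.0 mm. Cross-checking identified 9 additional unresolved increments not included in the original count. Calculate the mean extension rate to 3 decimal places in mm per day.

0.005 mm per day

After corrections the count is 188 − 8 + 9 = 189 daily increments.
1.0 mm over 189 days gives 1.0 / 189 ≈ 0.005 mm per day.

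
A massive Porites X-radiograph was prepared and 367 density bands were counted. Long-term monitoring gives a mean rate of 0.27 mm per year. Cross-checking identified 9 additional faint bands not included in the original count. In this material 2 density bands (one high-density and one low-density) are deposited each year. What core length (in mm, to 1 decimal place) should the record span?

After corrections the count is 367 + 9 = 376 density bands.
376 density bands at 2 per year is 376 / 2 = 188 years.
188 years at 0.27 mm/year gives 0.27 × 188 = 50.8 mm.

50.8 mm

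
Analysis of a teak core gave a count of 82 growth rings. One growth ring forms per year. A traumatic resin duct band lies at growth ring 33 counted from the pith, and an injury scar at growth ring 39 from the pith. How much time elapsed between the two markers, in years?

Separation: 39 − 33 = 6 growth rings.
At one growth ring per year, 6 years elapsed between them.

6 years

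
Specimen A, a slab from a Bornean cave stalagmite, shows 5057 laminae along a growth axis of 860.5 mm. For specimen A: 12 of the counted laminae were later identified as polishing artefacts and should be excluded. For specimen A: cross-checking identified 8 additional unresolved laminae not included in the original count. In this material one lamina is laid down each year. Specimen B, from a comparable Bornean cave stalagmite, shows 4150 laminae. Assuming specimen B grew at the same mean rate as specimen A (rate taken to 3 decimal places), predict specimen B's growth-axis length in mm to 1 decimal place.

705.5 mm

Specimen A: after corrections the count is 5057 − 12 + 8 = 5053 laminae.
A: Mean rate = 860.5 mm / 5053 years ≈ 0.170 mm/year.
For B, 0.170 mm/year × 4150 years = 705.5 mm.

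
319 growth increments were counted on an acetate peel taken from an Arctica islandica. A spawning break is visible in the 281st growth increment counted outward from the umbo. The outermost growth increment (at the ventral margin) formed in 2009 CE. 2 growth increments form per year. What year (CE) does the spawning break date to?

319 − 281 = 38 growth increments lie beyond the spawning break toward the ventral margin.
38 growth increments at 2 per year is 38 / 2 = 19 years.
Counting back 19 years from 2009 CE places the spawning break in 2009 − 19 = 1990 CE.

1990 CE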